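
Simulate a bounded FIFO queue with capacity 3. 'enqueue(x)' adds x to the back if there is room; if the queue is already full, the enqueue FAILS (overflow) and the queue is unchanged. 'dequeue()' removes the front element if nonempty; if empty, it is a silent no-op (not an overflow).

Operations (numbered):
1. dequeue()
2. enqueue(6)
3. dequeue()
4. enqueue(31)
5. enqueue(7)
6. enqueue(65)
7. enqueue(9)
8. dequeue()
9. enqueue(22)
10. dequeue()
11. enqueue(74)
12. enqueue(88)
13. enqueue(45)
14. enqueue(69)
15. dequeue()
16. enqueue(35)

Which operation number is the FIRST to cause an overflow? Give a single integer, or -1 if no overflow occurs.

Answer: 7

Derivation:
1. dequeue(): empty, no-op, size=0
2. enqueue(6): size=1
3. dequeue(): size=0
4. enqueue(31): size=1
5. enqueue(7): size=2
6. enqueue(65): size=3
7. enqueue(9): size=3=cap → OVERFLOW (fail)
8. dequeue(): size=2
9. enqueue(22): size=3
10. dequeue(): size=2
11. enqueue(74): size=3
12. enqueue(88): size=3=cap → OVERFLOW (fail)
13. enqueue(45): size=3=cap → OVERFLOW (fail)
14. enqueue(69): size=3=cap → OVERFLOW (fail)
15. dequeue(): size=2
16. enqueue(35): size=3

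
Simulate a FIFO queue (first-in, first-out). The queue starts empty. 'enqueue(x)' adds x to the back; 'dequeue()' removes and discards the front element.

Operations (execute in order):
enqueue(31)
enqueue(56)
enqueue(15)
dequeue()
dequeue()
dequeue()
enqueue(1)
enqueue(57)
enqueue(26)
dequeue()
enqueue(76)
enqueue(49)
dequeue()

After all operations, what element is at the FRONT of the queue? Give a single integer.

enqueue(31): queue = [31]
enqueue(56): queue = [31, 56]
enqueue(15): queue = [31, 56, 15]
dequeue(): queue = [56, 15]
dequeue(): queue = [15]
dequeue(): queue = []
enqueue(1): queue = [1]
enqueue(57): queue = [1, 57]
enqueue(26): queue = [1, 57, 26]
dequeue(): queue = [57, 26]
enqueue(76): queue = [57, 26, 76]
enqueue(49): queue = [57, 26, 76, 49]
dequeue(): queue = [26, 76, 49]

Answer: 26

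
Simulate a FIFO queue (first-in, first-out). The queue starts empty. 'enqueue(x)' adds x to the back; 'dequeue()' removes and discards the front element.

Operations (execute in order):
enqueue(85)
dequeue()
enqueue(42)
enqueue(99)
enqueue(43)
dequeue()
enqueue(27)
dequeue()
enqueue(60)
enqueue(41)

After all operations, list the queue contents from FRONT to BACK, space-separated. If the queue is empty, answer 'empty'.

Answer: 43 27 60 41

Derivation:
enqueue(85): [85]
dequeue(): []
enqueue(42): [42]
enqueue(99): [42, 99]
enqueue(43): [42, 99, 43]
dequeue(): [99, 43]
enqueue(27): [99, 43, 27]
dequeue(): [43, 27]
enqueue(60): [43, 27, 60]
enqueue(41): [43, 27, 60, 41]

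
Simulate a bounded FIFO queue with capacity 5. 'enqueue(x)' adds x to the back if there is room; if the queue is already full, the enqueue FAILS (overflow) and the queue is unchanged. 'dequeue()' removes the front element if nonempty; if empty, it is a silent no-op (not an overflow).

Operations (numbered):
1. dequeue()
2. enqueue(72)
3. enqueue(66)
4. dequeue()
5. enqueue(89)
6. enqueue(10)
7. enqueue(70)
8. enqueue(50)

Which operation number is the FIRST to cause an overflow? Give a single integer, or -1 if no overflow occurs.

Answer: -1

Derivation:
1. dequeue(): empty, no-op, size=0
2. enqueue(72): size=1
3. enqueue(66): size=2
4. dequeue(): size=1
5. enqueue(89): size=2
6. enqueue(10): size=3
7. enqueue(70): size=4
8. enqueue(50): size=5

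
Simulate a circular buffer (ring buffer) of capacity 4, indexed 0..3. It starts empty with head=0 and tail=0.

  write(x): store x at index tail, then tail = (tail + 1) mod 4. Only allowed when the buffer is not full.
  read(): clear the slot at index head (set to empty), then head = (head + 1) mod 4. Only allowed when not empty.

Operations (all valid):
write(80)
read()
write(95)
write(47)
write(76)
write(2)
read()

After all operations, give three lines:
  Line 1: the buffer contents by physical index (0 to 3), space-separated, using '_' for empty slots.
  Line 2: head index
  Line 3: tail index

Answer: 2 _ 47 76
2
1

Derivation:
write(80): buf=[80 _ _ _], head=0, tail=1, size=1
read(): buf=[_ _ _ _], head=1, tail=1, size=0
write(95): buf=[_ 95 _ _], head=1, tail=2, size=1
write(47): buf=[_ 95 47 _], head=1, tail=3, size=2
write(76): buf=[_ 95 47 76], head=1, tail=0, size=3
write(2): buf=[2 95 47 76], head=1, tail=1, size=4
read(): buf=[2 _ 47 76], head=2, tail=1, size=3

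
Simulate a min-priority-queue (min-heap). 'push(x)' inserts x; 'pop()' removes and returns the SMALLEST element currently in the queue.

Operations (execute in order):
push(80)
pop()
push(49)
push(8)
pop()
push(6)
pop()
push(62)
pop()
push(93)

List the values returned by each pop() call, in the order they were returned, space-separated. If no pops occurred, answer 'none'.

push(80): heap contents = [80]
pop() → 80: heap contents = []
push(49): heap contents = [49]
push(8): heap contents = [8, 49]
pop() → 8: heap contents = [49]
push(6): heap contents = [6, 49]
pop() → 6: heap contents = [49]
push(62): heap contents = [49, 62]
pop() → 49: heap contents = [62]
push(93): heap contents = [62, 93]

Answer: 80 8 6 49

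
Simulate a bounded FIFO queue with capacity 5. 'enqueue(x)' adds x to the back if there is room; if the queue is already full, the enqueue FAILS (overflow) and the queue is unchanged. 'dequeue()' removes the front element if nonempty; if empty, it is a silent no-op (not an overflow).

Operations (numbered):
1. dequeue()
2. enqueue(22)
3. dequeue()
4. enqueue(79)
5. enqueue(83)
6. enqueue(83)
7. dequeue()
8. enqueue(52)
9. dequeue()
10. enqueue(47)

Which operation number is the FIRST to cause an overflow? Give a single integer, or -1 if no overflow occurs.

1. dequeue(): empty, no-op, size=0
2. enqueue(22): size=1
3. dequeue(): size=0
4. enqueue(79): size=1
5. enqueue(83): size=2
6. enqueue(83): size=3
7. dequeue(): size=2
8. enqueue(52): size=3
9. dequeue(): size=2
10. enqueue(47): size=3

Answer: -1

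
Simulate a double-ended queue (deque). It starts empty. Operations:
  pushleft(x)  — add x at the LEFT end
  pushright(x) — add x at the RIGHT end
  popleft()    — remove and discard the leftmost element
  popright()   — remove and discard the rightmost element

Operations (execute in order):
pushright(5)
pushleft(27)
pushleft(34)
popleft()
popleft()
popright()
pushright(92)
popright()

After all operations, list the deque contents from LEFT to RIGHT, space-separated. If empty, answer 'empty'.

Answer: empty

Derivation:
pushright(5): [5]
pushleft(27): [27, 5]
pushleft(34): [34, 27, 5]
popleft(): [27, 5]
popleft(): [5]
popright(): []
pushright(92): [92]
popright(): []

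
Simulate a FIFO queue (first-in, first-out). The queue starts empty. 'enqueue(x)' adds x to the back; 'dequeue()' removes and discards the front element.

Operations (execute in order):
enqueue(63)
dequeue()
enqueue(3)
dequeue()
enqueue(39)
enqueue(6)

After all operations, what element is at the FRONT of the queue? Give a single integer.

enqueue(63): queue = [63]
dequeue(): queue = []
enqueue(3): queue = [3]
dequeue(): queue = []
enqueue(39): queue = [39]
enqueue(6): queue = [39, 6]

Answer: 39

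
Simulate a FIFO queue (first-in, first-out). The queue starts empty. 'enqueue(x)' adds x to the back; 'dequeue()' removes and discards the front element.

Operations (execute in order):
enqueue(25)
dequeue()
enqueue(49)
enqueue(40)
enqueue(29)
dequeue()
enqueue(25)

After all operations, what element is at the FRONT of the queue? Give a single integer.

Answer: 40

Derivation:
enqueue(25): queue = [25]
dequeue(): queue = []
enqueue(49): queue = [49]
enqueue(40): queue = [49, 40]
enqueue(29): queue = [49, 40, 29]
dequeue(): queue = [40, 29]
enqueue(25): queue = [40, 29, 25]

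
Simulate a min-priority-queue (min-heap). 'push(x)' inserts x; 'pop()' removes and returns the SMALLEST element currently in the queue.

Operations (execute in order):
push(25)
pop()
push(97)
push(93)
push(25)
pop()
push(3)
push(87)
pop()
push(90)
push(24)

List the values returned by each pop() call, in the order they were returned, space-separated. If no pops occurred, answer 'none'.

Answer: 25 25 3

Derivation:
push(25): heap contents = [25]
pop() → 25: heap contents = []
push(97): heap contents = [97]
push(93): heap contents = [93, 97]
push(25): heap contents = [25, 93, 97]
pop() → 25: heap contents = [93, 97]
push(3): heap contents = [3, 93, 97]
push(87): heap contents = [3, 87, 93, 97]
pop() → 3: heap contents = [87, 93, 97]
push(90): heap contents = [87, 90, 93, 97]
push(24): heap contents = [24, 87, 90, 93, 97]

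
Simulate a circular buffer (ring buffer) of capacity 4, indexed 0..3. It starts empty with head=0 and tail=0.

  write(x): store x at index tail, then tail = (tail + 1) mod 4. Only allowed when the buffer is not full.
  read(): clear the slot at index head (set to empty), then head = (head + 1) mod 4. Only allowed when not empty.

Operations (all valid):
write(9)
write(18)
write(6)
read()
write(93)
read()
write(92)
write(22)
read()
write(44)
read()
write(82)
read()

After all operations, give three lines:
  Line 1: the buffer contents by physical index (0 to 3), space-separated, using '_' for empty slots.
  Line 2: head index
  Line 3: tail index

Answer: _ 22 44 82
1
0

Derivation:
write(9): buf=[9 _ _ _], head=0, tail=1, size=1
write(18): buf=[9 18 _ _], head=0, tail=2, size=2
write(6): buf=[9 18 6 _], head=0, tail=3, size=3
read(): buf=[_ 18 6 _], head=1, tail=3, size=2
write(93): buf=[_ 18 6 93], head=1, tail=0, size=3
read(): buf=[_ _ 6 93], head=2, tail=0, size=2
write(92): buf=[92 _ 6 93], head=2, tail=1, size=3
write(22): buf=[92 22 6 93], head=2, tail=2, size=4
read(): buf=[92 22 _ 93], head=3, tail=2, size=3
write(44): buf=[92 22 44 93], head=3, tail=3, size=4
read(): buf=[92 22 44 _], head=0, tail=3, size=3
write(82): buf=[92 22 44 82], head=0, tail=0, size=4
read(): buf=[_ 22 44 82], head=1, tail=0, size=3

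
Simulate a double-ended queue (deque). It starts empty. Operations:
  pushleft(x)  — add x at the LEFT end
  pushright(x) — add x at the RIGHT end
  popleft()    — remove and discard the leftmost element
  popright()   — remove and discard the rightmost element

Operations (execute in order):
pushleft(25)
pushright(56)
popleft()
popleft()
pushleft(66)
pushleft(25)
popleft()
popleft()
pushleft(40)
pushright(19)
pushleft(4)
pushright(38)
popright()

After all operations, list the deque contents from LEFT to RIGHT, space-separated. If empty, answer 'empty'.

Answer: 4 40 19

Derivation:
pushleft(25): [25]
pushright(56): [25, 56]
popleft(): [56]
popleft(): []
pushleft(66): [66]
pushleft(25): [25, 66]
popleft(): [66]
popleft(): []
pushleft(40): [40]
pushright(19): [40, 19]
pushleft(4): [4, 40, 19]
pushright(38): [4, 40, 19, 38]
popright(): [4, 40, 19]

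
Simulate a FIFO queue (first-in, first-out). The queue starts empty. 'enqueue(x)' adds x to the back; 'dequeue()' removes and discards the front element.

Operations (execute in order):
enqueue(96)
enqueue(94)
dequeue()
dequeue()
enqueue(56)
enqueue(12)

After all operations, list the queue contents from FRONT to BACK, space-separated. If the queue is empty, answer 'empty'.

Answer: 56 12

Derivation:
enqueue(96): [96]
enqueue(94): [96, 94]
dequeue(): [94]
dequeue(): []
enqueue(56): [56]
enqueue(12): [56, 12]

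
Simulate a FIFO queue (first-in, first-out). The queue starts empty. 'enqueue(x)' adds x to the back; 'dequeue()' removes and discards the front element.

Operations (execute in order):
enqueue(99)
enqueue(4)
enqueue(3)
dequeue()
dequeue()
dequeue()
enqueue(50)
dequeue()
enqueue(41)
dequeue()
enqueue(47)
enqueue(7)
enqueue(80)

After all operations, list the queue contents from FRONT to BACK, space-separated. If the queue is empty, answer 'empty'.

enqueue(99): [99]
enqueue(4): [99, 4]
enqueue(3): [99, 4, 3]
dequeue(): [4, 3]
dequeue(): [3]
dequeue(): []
enqueue(50): [50]
dequeue(): []
enqueue(41): [41]
dequeue(): []
enqueue(47): [47]
enqueue(7): [47, 7]
enqueue(80): [47, 7, 80]

Answer: 47 7 80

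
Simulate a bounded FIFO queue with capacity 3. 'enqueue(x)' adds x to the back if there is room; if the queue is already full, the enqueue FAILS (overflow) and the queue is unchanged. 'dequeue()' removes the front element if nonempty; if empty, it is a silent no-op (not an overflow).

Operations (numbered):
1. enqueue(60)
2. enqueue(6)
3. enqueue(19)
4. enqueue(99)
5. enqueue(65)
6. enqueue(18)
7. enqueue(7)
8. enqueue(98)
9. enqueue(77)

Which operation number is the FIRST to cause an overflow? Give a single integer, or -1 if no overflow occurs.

Answer: 4

Derivation:
1. enqueue(60): size=1
2. enqueue(6): size=2
3. enqueue(19): size=3
4. enqueue(99): size=3=cap → OVERFLOW (fail)
5. enqueue(65): size=3=cap → OVERFLOW (fail)
6. enqueue(18): size=3=cap → OVERFLOW (fail)
7. enqueue(7): size=3=cap → OVERFLOW (fail)
8. enqueue(98): size=3=cap → OVERFLOW (fail)
9. enqueue(77): size=3=cap → OVERFLOW (fail)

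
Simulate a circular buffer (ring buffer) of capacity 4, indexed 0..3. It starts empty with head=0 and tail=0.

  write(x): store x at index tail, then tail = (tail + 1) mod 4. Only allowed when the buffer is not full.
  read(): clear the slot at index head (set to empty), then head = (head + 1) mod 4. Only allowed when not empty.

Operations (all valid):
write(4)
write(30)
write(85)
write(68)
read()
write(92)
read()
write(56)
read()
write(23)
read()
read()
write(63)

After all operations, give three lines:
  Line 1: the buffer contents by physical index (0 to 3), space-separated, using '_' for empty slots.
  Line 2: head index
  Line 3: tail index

Answer: _ 56 23 63
1
0

Derivation:
write(4): buf=[4 _ _ _], head=0, tail=1, size=1
write(30): buf=[4 30 _ _], head=0, tail=2, size=2
write(85): buf=[4 30 85 _], head=0, tail=3, size=3
write(68): buf=[4 30 85 68], head=0, tail=0, size=4
read(): buf=[_ 30 85 68], head=1, tail=0, size=3
write(92): buf=[92 30 85 68], head=1, tail=1, size=4
read(): buf=[92 _ 85 68], head=2, tail=1, size=3
write(56): buf=[92 56 85 68], head=2, tail=2, size=4
read(): buf=[92 56 _ 68], head=3, tail=2, size=3
write(23): buf=[92 56 23 68], head=3, tail=3, size=4
read(): buf=[92 56 23 _], head=0, tail=3, size=3
read(): buf=[_ 56 23 _], head=1, tail=3, size=2
write(63): buf=[_ 56 23 63], head=1, tail=0, size=3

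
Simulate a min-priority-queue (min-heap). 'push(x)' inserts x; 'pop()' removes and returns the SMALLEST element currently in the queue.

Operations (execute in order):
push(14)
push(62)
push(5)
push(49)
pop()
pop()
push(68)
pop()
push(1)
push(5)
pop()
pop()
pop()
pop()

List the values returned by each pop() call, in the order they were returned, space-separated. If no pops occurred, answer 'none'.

Answer: 5 14 49 1 5 62 68

Derivation:
push(14): heap contents = [14]
push(62): heap contents = [14, 62]
push(5): heap contents = [5, 14, 62]
push(49): heap contents = [5, 14, 49, 62]
pop() → 5: heap contents = [14, 49, 62]
pop() → 14: heap contents = [49, 62]
push(68): heap contents = [49, 62, 68]
pop() → 49: heap contents = [62, 68]
push(1): heap contents = [1, 62, 68]
push(5): heap contents = [1, 5, 62, 68]
pop() → 1: heap contents = [5, 62, 68]
pop() → 5: heap contents = [62, 68]
pop() → 62: heap contents = [68]
pop() → 68: heap contents = []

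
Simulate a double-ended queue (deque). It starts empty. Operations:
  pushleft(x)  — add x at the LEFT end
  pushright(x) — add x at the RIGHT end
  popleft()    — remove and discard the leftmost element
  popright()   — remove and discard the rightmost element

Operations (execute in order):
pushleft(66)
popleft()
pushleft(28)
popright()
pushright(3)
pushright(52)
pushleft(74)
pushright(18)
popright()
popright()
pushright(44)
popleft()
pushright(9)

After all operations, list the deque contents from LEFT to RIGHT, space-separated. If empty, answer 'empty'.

Answer: 3 44 9

Derivation:
pushleft(66): [66]
popleft(): []
pushleft(28): [28]
popright(): []
pushright(3): [3]
pushright(52): [3, 52]
pushleft(74): [74, 3, 52]
pushright(18): [74, 3, 52, 18]
popright(): [74, 3, 52]
popright(): [74, 3]
pushright(44): [74, 3, 44]
popleft(): [3, 44]
pushright(9): [3, 44, 9]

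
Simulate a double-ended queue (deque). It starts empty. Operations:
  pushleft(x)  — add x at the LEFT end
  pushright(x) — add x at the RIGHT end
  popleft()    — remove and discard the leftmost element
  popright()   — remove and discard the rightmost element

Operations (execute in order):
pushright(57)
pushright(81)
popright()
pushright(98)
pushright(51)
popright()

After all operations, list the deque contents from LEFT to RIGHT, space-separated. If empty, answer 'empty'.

Answer: 57 98

Derivation:
pushright(57): [57]
pushright(81): [57, 81]
popright(): [57]
pushright(98): [57, 98]
pushright(51): [57, 98, 51]
popright(): [57, 98]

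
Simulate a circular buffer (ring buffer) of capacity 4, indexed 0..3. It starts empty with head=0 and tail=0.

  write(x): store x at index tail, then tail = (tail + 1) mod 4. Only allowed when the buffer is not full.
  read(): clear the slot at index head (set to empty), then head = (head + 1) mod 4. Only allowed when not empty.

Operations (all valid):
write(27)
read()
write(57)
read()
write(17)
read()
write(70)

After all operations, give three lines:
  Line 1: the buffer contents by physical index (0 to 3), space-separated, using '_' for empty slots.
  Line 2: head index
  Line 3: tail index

write(27): buf=[27 _ _ _], head=0, tail=1, size=1
read(): buf=[_ _ _ _], head=1, tail=1, size=0
write(57): buf=[_ 57 _ _], head=1, tail=2, size=1
read(): buf=[_ _ _ _], head=2, tail=2, size=0
write(17): buf=[_ _ 17 _], head=2, tail=3, size=1
read(): buf=[_ _ _ _], head=3, tail=3, size=0
write(70): buf=[_ _ _ 70], head=3, tail=0, size=1

Answer: _ _ _ 70
3
0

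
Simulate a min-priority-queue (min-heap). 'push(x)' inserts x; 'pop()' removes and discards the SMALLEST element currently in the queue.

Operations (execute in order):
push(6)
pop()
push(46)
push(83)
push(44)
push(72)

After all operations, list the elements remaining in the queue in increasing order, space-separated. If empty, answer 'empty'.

push(6): heap contents = [6]
pop() → 6: heap contents = []
push(46): heap contents = [46]
push(83): heap contents = [46, 83]
push(44): heap contents = [44, 46, 83]
push(72): heap contents = [44, 46, 72, 83]

Answer: 44 46 72 83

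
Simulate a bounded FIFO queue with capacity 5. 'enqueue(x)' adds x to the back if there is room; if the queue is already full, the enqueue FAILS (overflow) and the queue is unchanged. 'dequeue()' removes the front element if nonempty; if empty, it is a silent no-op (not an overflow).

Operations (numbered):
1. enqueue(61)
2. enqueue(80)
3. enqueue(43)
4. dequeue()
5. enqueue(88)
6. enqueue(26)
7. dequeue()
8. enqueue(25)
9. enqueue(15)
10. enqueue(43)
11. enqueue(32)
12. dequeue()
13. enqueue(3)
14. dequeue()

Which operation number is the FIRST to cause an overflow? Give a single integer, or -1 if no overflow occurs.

Answer: 10

Derivation:
1. enqueue(61): size=1
2. enqueue(80): size=2
3. enqueue(43): size=3
4. dequeue(): size=2
5. enqueue(88): size=3
6. enqueue(26): size=4
7. dequeue(): size=3
8. enqueue(25): size=4
9. enqueue(15): size=5
10. enqueue(43): size=5=cap → OVERFLOW (fail)
11. enqueue(32): size=5=cap → OVERFLOW (fail)
12. dequeue(): size=4
13. enqueue(3): size=5
14. dequeue(): size=4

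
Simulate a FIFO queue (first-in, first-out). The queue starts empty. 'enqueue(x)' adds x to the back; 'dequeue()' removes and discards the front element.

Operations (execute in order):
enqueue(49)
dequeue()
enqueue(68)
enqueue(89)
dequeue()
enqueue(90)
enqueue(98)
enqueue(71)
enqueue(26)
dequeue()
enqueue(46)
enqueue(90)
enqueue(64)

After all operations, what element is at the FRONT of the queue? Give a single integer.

enqueue(49): queue = [49]
dequeue(): queue = []
enqueue(68): queue = [68]
enqueue(89): queue = [68, 89]
dequeue(): queue = [89]
enqueue(90): queue = [89, 90]
enqueue(98): queue = [89, 90, 98]
enqueue(71): queue = [89, 90, 98, 71]
enqueue(26): queue = [89, 90, 98, 71, 26]
dequeue(): queue = [90, 98, 71, 26]
enqueue(46): queue = [90, 98, 71, 26, 46]
enqueue(90): queue = [90, 98, 71, 26, 46, 90]
enqueue(64): queue = [90, 98, 71, 26, 46, 90, 64]

Answer: 90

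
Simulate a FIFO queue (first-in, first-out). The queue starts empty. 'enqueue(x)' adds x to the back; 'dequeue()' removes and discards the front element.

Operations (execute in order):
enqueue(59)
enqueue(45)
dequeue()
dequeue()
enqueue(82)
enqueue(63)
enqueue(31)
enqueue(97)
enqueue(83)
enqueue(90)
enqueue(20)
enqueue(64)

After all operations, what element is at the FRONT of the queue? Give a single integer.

enqueue(59): queue = [59]
enqueue(45): queue = [59, 45]
dequeue(): queue = [45]
dequeue(): queue = []
enqueue(82): queue = [82]
enqueue(63): queue = [82, 63]
enqueue(31): queue = [82, 63, 31]
enqueue(97): queue = [82, 63, 31, 97]
enqueue(83): queue = [82, 63, 31, 97, 83]
enqueue(90): queue = [82, 63, 31, 97, 83, 90]
enqueue(20): queue = [82, 63, 31, 97, 83, 90, 20]
enqueue(64): queue = [82, 63, 31, 97, 83, 90, 20, 64]

Answer: 82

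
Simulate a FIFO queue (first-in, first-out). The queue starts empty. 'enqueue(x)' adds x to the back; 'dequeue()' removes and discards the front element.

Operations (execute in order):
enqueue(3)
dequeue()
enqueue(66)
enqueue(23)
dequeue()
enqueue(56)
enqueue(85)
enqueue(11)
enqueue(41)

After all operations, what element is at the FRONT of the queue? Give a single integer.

enqueue(3): queue = [3]
dequeue(): queue = []
enqueue(66): queue = [66]
enqueue(23): queue = [66, 23]
dequeue(): queue = [23]
enqueue(56): queue = [23, 56]
enqueue(85): queue = [23, 56, 85]
enqueue(11): queue = [23, 56, 85, 11]
enqueue(41): queue = [23, 56, 85, 11, 41]

Answer: 23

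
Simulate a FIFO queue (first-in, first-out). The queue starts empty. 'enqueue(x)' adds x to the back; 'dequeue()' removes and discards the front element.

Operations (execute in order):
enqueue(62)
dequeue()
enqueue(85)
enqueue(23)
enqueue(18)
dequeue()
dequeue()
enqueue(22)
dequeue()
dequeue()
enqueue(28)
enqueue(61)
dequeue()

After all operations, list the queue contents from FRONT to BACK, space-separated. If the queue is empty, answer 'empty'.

enqueue(62): [62]
dequeue(): []
enqueue(85): [85]
enqueue(23): [85, 23]
enqueue(18): [85, 23, 18]
dequeue(): [23, 18]
dequeue(): [18]
enqueue(22): [18, 22]
dequeue(): [22]
dequeue(): []
enqueue(28): [28]
enqueue(61): [28, 61]
dequeue(): [61]

Answer: 61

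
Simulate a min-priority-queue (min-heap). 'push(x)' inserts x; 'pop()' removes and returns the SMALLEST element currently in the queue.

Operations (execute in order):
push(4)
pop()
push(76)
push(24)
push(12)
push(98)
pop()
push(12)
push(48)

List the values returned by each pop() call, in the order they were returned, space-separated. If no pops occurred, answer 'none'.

Answer: 4 12

Derivation:
push(4): heap contents = [4]
pop() → 4: heap contents = []
push(76): heap contents = [76]
push(24): heap contents = [24, 76]
push(12): heap contents = [12, 24, 76]
push(98): heap contents = [12, 24, 76, 98]
pop() → 12: heap contents = [24, 76, 98]
push(12): heap contents = [12, 24, 76, 98]
push(48): heap contents = [12, 24, 48, 76, 98]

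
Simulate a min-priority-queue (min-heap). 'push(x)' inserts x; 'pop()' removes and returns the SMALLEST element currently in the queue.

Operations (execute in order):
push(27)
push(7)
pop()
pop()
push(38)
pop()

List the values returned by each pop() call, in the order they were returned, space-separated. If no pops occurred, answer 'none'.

Answer: 7 27 38

Derivation:
push(27): heap contents = [27]
push(7): heap contents = [7, 27]
pop() → 7: heap contents = [27]
pop() → 27: heap contents = []
push(38): heap contents = [38]
pop() → 38: heap contents = []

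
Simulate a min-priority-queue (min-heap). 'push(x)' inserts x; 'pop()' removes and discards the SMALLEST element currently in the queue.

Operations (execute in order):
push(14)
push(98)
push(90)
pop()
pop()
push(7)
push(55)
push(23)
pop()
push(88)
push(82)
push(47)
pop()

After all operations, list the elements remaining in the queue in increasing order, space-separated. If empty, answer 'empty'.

Answer: 47 55 82 88 98

Derivation:
push(14): heap contents = [14]
push(98): heap contents = [14, 98]
push(90): heap contents = [14, 90, 98]
pop() → 14: heap contents = [90, 98]
pop() → 90: heap contents = [98]
push(7): heap contents = [7, 98]
push(55): heap contents = [7, 55, 98]
push(23): heap contents = [7, 23, 55, 98]
pop() → 7: heap contents = [23, 55, 98]
push(88): heap contents = [23, 55, 88, 98]
push(82): heap contents = [23, 55, 82, 88, 98]
push(47): heap contents = [23, 47, 55, 82, 88, 98]
pop() → 23: heap contents = [47, 55, 82, 88, 98]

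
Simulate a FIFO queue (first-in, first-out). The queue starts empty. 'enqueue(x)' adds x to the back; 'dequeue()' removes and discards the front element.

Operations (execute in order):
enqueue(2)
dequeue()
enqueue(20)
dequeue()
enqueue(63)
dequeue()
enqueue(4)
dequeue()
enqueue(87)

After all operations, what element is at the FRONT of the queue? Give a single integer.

Answer: 87

Derivation:
enqueue(2): queue = [2]
dequeue(): queue = []
enqueue(20): queue = [20]
dequeue(): queue = []
enqueue(63): queue = [63]
dequeue(): queue = []
enqueue(4): queue = [4]
dequeue(): queue = []
enqueue(87): queue = [87]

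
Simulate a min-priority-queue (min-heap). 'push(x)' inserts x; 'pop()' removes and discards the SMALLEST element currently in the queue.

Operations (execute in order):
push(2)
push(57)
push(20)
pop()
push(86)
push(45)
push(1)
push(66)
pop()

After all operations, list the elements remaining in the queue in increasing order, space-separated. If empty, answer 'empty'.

push(2): heap contents = [2]
push(57): heap contents = [2, 57]
push(20): heap contents = [2, 20, 57]
pop() → 2: heap contents = [20, 57]
push(86): heap contents = [20, 57, 86]
push(45): heap contents = [20, 45, 57, 86]
push(1): heap contents = [1, 20, 45, 57, 86]
push(66): heap contents = [1, 20, 45, 57, 66, 86]
pop() → 1: heap contents = [20, 45, 57, 66, 86]

Answer: 20 45 57 66 86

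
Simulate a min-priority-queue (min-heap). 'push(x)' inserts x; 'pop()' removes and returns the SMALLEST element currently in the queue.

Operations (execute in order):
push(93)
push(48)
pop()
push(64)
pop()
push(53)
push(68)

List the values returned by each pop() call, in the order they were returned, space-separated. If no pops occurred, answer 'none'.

Answer: 48 64

Derivation:
push(93): heap contents = [93]
push(48): heap contents = [48, 93]
pop() → 48: heap contents = [93]
push(64): heap contents = [64, 93]
pop() → 64: heap contents = [93]
push(53): heap contents = [53, 93]
push(68): heap contents = [53, 68, 93]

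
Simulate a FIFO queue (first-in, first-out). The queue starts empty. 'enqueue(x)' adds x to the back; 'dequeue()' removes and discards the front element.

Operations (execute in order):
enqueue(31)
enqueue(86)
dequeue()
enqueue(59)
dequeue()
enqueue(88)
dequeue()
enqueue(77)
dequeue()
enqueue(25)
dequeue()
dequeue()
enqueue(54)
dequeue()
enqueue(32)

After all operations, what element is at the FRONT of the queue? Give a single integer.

enqueue(31): queue = [31]
enqueue(86): queue = [31, 86]
dequeue(): queue = [86]
enqueue(59): queue = [86, 59]
dequeue(): queue = [59]
enqueue(88): queue = [59, 88]
dequeue(): queue = [88]
enqueue(77): queue = [88, 77]
dequeue(): queue = [77]
enqueue(25): queue = [77, 25]
dequeue(): queue = [25]
dequeue(): queue = []
enqueue(54): queue = [54]
dequeue(): queue = []
enqueue(32): queue = [32]

Answer: 32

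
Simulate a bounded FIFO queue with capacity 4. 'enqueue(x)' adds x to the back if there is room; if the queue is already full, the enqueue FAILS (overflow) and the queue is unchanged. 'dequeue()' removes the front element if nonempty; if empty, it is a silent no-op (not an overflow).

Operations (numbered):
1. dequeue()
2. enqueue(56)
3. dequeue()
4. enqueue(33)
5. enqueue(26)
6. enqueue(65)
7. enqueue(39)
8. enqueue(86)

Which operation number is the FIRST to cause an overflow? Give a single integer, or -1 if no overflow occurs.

Answer: 8

Derivation:
1. dequeue(): empty, no-op, size=0
2. enqueue(56): size=1
3. dequeue(): size=0
4. enqueue(33): size=1
5. enqueue(26): size=2
6. enqueue(65): size=3
7. enqueue(39): size=4
8. enqueue(86): size=4=cap → OVERFLOW (fail)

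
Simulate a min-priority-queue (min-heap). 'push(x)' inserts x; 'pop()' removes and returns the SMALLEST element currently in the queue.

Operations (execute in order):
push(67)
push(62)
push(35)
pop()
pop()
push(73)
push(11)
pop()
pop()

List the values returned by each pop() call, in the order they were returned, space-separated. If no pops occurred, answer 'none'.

Answer: 35 62 11 67

Derivation:
push(67): heap contents = [67]
push(62): heap contents = [62, 67]
push(35): heap contents = [35, 62, 67]
pop() → 35: heap contents = [62, 67]
pop() → 62: heap contents = [67]
push(73): heap contents = [67, 73]
push(11): heap contents = [11, 67, 73]
pop() → 11: heap contents = [67, 73]
pop() → 67: heap contents = [73]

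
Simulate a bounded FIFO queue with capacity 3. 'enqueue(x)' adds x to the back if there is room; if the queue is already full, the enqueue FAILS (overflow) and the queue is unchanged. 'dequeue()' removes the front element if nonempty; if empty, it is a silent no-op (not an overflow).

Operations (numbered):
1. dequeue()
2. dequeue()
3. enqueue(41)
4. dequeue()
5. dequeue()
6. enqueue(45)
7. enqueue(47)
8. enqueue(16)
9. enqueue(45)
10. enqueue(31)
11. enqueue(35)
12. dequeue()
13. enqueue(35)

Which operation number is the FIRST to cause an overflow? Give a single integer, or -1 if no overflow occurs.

Answer: 9

Derivation:
1. dequeue(): empty, no-op, size=0
2. dequeue(): empty, no-op, size=0
3. enqueue(41): size=1
4. dequeue(): size=0
5. dequeue(): empty, no-op, size=0
6. enqueue(45): size=1
7. enqueue(47): size=2
8. enqueue(16): size=3
9. enqueue(45): size=3=cap → OVERFLOW (fail)
10. enqueue(31): size=3=cap → OVERFLOW (fail)
11. enqueue(35): size=3=cap → OVERFLOW (fail)
12. dequeue(): size=2
13. enqueue(35): size=3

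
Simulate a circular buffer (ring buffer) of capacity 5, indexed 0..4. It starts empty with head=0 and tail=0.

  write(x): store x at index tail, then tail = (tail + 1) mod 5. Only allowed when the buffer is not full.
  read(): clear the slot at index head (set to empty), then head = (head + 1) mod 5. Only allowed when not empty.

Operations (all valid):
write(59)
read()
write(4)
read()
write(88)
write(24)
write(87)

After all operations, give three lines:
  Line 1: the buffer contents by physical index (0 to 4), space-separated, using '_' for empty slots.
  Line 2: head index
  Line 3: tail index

Answer: _ _ 88 24 87
2
0

Derivation:
write(59): buf=[59 _ _ _ _], head=0, tail=1, size=1
read(): buf=[_ _ _ _ _], head=1, tail=1, size=0
write(4): buf=[_ 4 _ _ _], head=1, tail=2, size=1
read(): buf=[_ _ _ _ _], head=2, tail=2, size=0
write(88): buf=[_ _ 88 _ _], head=2, tail=3, size=1
write(24): buf=[_ _ 88 24 _], head=2, tail=4, size=2
write(87): buf=[_ _ 88 24 87], head=2, tail=0, size=3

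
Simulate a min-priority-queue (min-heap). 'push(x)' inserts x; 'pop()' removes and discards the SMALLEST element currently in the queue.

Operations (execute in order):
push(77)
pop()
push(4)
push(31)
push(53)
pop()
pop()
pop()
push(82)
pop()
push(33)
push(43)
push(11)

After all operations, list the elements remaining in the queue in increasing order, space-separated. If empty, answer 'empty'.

push(77): heap contents = [77]
pop() → 77: heap contents = []
push(4): heap contents = [4]
push(31): heap contents = [4, 31]
push(53): heap contents = [4, 31, 53]
pop() → 4: heap contents = [31, 53]
pop() → 31: heap contents = [53]
pop() → 53: heap contents = []
push(82): heap contents = [82]
pop() → 82: heap contents = []
push(33): heap contents = [33]
push(43): heap contents = [33, 43]
push(11): heap contents = [11, 33, 43]

Answer: 11 33 43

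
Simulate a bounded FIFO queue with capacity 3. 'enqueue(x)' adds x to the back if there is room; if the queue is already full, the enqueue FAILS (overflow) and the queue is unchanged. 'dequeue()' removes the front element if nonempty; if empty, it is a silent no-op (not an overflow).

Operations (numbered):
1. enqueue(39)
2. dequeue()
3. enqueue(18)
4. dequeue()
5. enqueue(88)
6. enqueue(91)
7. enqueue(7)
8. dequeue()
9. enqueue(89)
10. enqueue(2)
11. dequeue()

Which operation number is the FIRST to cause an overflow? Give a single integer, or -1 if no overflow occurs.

1. enqueue(39): size=1
2. dequeue(): size=0
3. enqueue(18): size=1
4. dequeue(): size=0
5. enqueue(88): size=1
6. enqueue(91): size=2
7. enqueue(7): size=3
8. dequeue(): size=2
9. enqueue(89): size=3
10. enqueue(2): size=3=cap → OVERFLOW (fail)
11. dequeue(): size=2

Answer: 10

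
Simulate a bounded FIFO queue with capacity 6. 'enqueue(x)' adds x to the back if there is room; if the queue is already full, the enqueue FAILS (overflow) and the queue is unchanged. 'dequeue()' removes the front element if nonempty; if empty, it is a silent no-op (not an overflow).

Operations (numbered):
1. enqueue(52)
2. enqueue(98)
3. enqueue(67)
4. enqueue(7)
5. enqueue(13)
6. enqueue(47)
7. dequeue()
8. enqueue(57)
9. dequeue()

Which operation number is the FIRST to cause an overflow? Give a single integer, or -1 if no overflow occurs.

1. enqueue(52): size=1
2. enqueue(98): size=2
3. enqueue(67): size=3
4. enqueue(7): size=4
5. enqueue(13): size=5
6. enqueue(47): size=6
7. dequeue(): size=5
8. enqueue(57): size=6
9. dequeue(): size=5

Answer: -1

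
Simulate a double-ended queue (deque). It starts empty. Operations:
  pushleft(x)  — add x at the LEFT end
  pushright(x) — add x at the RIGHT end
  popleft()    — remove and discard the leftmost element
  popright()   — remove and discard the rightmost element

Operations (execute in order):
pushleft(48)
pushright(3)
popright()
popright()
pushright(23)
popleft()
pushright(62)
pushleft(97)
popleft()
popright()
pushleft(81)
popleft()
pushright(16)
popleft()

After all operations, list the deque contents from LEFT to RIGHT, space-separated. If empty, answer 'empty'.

Answer: empty

Derivation:
pushleft(48): [48]
pushright(3): [48, 3]
popright(): [48]
popright(): []
pushright(23): [23]
popleft(): []
pushright(62): [62]
pushleft(97): [97, 62]
popleft(): [62]
popright(): []
pushleft(81): [81]
popleft(): []
pushright(16): [16]
popleft(): []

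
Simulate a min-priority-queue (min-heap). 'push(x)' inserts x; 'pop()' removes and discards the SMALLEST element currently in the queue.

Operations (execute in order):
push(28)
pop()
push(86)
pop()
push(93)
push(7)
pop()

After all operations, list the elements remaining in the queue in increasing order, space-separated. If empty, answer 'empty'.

Answer: 93

Derivation:
push(28): heap contents = [28]
pop() → 28: heap contents = []
push(86): heap contents = [86]
pop() → 86: heap contents = []
push(93): heap contents = [93]
push(7): heap contents = [7, 93]
pop() → 7: heap contents = [93]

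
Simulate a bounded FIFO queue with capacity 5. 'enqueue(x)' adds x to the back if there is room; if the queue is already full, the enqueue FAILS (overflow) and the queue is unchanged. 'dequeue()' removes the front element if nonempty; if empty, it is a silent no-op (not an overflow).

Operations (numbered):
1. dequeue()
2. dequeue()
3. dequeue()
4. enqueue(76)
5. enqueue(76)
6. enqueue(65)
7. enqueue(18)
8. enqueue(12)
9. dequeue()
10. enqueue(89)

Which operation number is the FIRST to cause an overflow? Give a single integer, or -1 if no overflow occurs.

1. dequeue(): empty, no-op, size=0
2. dequeue(): empty, no-op, size=0
3. dequeue(): empty, no-op, size=0
4. enqueue(76): size=1
5. enqueue(76): size=2
6. enqueue(65): size=3
7. enqueue(18): size=4
8. enqueue(12): size=5
9. dequeue(): size=4
10. enqueue(89): size=5

Answer: -1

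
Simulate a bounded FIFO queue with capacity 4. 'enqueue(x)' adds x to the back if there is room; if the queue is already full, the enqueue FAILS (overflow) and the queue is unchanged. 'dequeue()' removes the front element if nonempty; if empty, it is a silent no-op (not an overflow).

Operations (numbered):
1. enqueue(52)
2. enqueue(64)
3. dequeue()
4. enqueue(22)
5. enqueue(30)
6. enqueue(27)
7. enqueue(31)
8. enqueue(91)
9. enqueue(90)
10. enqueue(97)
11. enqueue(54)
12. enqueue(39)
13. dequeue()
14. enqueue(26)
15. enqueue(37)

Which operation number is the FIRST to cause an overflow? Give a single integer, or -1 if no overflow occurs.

1. enqueue(52): size=1
2. enqueue(64): size=2
3. dequeue(): size=1
4. enqueue(22): size=2
5. enqueue(30): size=3
6. enqueue(27): size=4
7. enqueue(31): size=4=cap → OVERFLOW (fail)
8. enqueue(91): size=4=cap → OVERFLOW (fail)
9. enqueue(90): size=4=cap → OVERFLOW (fail)
10. enqueue(97): size=4=cap → OVERFLOW (fail)
11. enqueue(54): size=4=cap → OVERFLOW (fail)
12. enqueue(39): size=4=cap → OVERFLOW (fail)
13. dequeue(): size=3
14. enqueue(26): size=4
15. enqueue(37): size=4=cap → OVERFLOW (fail)

Answer: 7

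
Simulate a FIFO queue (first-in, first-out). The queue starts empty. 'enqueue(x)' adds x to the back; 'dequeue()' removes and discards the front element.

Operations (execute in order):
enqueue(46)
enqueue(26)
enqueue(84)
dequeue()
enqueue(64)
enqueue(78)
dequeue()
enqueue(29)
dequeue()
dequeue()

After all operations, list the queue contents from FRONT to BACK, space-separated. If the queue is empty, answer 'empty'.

Answer: 78 29

Derivation:
enqueue(46): [46]
enqueue(26): [46, 26]
enqueue(84): [46, 26, 84]
dequeue(): [26, 84]
enqueue(64): [26, 84, 64]
enqueue(78): [26, 84, 64, 78]
dequeue(): [84, 64, 78]
enqueue(29): [84, 64, 78, 29]
dequeue(): [64, 78, 29]
dequeue(): [78, 29]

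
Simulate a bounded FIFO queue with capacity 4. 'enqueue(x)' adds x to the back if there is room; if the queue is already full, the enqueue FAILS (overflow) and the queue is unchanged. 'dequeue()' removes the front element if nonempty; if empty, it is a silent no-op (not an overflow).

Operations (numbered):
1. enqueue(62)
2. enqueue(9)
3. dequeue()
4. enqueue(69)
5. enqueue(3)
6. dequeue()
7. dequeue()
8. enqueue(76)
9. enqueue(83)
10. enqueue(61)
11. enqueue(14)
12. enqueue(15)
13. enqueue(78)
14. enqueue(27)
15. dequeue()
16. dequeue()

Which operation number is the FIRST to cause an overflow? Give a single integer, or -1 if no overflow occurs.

1. enqueue(62): size=1
2. enqueue(9): size=2
3. dequeue(): size=1
4. enqueue(69): size=2
5. enqueue(3): size=3
6. dequeue(): size=2
7. dequeue(): size=1
8. enqueue(76): size=2
9. enqueue(83): size=3
10. enqueue(61): size=4
11. enqueue(14): size=4=cap → OVERFLOW (fail)
12. enqueue(15): size=4=cap → OVERFLOW (fail)
13. enqueue(78): size=4=cap → OVERFLOW (fail)
14. enqueue(27): size=4=cap → OVERFLOW (fail)
15. dequeue(): size=3
16. dequeue(): size=2

Answer: 11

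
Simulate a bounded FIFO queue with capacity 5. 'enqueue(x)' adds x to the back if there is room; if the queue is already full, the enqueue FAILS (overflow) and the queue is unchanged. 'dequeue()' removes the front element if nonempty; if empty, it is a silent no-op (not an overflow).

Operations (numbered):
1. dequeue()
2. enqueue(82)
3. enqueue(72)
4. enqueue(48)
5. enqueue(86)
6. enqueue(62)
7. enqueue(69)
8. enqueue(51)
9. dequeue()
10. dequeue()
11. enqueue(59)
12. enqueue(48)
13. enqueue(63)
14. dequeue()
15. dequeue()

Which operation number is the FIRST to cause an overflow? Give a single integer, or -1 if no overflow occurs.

Answer: 7

Derivation:
1. dequeue(): empty, no-op, size=0
2. enqueue(82): size=1
3. enqueue(72): size=2
4. enqueue(48): size=3
5. enqueue(86): size=4
6. enqueue(62): size=5
7. enqueue(69): size=5=cap → OVERFLOW (fail)
8. enqueue(51): size=5=cap → OVERFLOW (fail)
9. dequeue(): size=4
10. dequeue(): size=3
11. enqueue(59): size=4
12. enqueue(48): size=5
13. enqueue(63): size=5=cap → OVERFLOW (fail)
14. dequeue(): size=4
15. dequeue(): size=3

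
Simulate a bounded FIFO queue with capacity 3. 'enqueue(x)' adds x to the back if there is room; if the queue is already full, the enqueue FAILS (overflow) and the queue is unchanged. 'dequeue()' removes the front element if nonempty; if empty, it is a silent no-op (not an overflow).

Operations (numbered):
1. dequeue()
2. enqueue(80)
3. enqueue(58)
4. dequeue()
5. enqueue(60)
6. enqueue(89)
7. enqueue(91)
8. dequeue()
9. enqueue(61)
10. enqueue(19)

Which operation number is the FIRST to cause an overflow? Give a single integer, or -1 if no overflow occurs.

1. dequeue(): empty, no-op, size=0
2. enqueue(80): size=1
3. enqueue(58): size=2
4. dequeue(): size=1
5. enqueue(60): size=2
6. enqueue(89): size=3
7. enqueue(91): size=3=cap → OVERFLOW (fail)
8. dequeue(): size=2
9. enqueue(61): size=3
10. enqueue(19): size=3=cap → OVERFLOW (fail)

Answer: 7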